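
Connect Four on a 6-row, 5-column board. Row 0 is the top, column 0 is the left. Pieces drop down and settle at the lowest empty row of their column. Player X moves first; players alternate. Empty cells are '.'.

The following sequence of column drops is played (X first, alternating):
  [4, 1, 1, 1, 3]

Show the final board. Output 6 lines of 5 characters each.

Answer: .....
.....
.....
.O...
.X...
.O.XX

Derivation:
Move 1: X drops in col 4, lands at row 5
Move 2: O drops in col 1, lands at row 5
Move 3: X drops in col 1, lands at row 4
Move 4: O drops in col 1, lands at row 3
Move 5: X drops in col 3, lands at row 5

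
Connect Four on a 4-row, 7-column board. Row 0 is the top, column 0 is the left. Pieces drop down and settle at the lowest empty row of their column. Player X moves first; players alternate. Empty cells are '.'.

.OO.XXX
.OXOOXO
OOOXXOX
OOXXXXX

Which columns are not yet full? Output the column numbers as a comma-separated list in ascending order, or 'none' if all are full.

Answer: 0,3

Derivation:
col 0: top cell = '.' → open
col 1: top cell = 'O' → FULL
col 2: top cell = 'O' → FULL
col 3: top cell = '.' → open
col 4: top cell = 'X' → FULL
col 5: top cell = 'X' → FULL
col 6: top cell = 'X' → FULL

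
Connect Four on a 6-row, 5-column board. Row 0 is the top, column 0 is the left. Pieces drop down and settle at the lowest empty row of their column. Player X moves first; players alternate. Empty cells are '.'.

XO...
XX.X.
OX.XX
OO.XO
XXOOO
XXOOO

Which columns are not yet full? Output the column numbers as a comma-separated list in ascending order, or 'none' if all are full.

col 0: top cell = 'X' → FULL
col 1: top cell = 'O' → FULL
col 2: top cell = '.' → open
col 3: top cell = '.' → open
col 4: top cell = '.' → open

Answer: 2,3,4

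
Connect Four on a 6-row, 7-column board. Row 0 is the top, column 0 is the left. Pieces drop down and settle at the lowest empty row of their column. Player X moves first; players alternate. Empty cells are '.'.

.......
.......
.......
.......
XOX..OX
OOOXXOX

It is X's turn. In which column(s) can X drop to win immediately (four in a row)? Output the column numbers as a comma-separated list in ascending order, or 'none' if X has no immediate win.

Answer: none

Derivation:
col 0: drop X → no win
col 1: drop X → no win
col 2: drop X → no win
col 3: drop X → no win
col 4: drop X → no win
col 5: drop X → no win
col 6: drop X → no win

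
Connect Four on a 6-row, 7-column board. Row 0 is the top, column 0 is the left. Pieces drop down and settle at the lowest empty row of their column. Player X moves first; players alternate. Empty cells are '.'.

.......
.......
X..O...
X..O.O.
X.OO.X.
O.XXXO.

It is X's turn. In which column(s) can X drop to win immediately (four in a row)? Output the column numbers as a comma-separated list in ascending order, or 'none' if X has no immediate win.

col 0: drop X → WIN!
col 1: drop X → WIN!
col 2: drop X → no win
col 3: drop X → no win
col 4: drop X → no win
col 5: drop X → no win
col 6: drop X → no win

Answer: 0,1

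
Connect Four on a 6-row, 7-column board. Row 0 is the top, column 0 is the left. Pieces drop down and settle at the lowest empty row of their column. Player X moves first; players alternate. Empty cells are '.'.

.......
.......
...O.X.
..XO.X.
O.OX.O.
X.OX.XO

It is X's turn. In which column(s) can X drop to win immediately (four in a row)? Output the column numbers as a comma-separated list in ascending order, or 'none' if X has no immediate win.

Answer: none

Derivation:
col 0: drop X → no win
col 1: drop X → no win
col 2: drop X → no win
col 3: drop X → no win
col 4: drop X → no win
col 5: drop X → no win
col 6: drop X → no win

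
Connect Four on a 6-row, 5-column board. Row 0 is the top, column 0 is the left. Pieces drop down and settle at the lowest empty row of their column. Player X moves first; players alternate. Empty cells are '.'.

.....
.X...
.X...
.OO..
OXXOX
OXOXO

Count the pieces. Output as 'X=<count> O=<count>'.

X=7 O=7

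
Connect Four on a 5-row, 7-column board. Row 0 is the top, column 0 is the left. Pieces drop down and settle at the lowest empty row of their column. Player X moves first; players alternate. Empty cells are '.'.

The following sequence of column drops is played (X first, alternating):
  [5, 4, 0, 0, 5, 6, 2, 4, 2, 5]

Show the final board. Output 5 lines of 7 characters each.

Answer: .......
.......
.....O.
O.X.OX.
X.X.OXO

Derivation:
Move 1: X drops in col 5, lands at row 4
Move 2: O drops in col 4, lands at row 4
Move 3: X drops in col 0, lands at row 4
Move 4: O drops in col 0, lands at row 3
Move 5: X drops in col 5, lands at row 3
Move 6: O drops in col 6, lands at row 4
Move 7: X drops in col 2, lands at row 4
Move 8: O drops in col 4, lands at row 3
Move 9: X drops in col 2, lands at row 3
Move 10: O drops in col 5, lands at row 2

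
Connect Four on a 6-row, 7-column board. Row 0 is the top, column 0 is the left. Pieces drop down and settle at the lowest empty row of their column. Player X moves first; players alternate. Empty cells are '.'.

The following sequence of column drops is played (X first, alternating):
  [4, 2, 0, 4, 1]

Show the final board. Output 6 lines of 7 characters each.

Move 1: X drops in col 4, lands at row 5
Move 2: O drops in col 2, lands at row 5
Move 3: X drops in col 0, lands at row 5
Move 4: O drops in col 4, lands at row 4
Move 5: X drops in col 1, lands at row 5

Answer: .......
.......
.......
.......
....O..
XXO.X..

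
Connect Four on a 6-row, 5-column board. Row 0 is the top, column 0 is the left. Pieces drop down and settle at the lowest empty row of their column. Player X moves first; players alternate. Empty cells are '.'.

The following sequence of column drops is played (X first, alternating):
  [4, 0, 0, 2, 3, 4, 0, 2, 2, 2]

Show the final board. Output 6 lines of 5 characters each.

Answer: .....
.....
..O..
X.X..
X.O.O
O.OXX

Derivation:
Move 1: X drops in col 4, lands at row 5
Move 2: O drops in col 0, lands at row 5
Move 3: X drops in col 0, lands at row 4
Move 4: O drops in col 2, lands at row 5
Move 5: X drops in col 3, lands at row 5
Move 6: O drops in col 4, lands at row 4
Move 7: X drops in col 0, lands at row 3
Move 8: O drops in col 2, lands at row 4
Move 9: X drops in col 2, lands at row 3
Move 10: O drops in col 2, lands at row 2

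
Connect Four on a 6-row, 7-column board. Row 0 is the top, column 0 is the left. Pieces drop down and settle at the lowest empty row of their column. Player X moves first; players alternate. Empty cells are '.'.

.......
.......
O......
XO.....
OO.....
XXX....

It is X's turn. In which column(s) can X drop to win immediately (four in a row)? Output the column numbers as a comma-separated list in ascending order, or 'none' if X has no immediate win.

Answer: 3

Derivation:
col 0: drop X → no win
col 1: drop X → no win
col 2: drop X → no win
col 3: drop X → WIN!
col 4: drop X → no win
col 5: drop X → no win
col 6: drop X → no win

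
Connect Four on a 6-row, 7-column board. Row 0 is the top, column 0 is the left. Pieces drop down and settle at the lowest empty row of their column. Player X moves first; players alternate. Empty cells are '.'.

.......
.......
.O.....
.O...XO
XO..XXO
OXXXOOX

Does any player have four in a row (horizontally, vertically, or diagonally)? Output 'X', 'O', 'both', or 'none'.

none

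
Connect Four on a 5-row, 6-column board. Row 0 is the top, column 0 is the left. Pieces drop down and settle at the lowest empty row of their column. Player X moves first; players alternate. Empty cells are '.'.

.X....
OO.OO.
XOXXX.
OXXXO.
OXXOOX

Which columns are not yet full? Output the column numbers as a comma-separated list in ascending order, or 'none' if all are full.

col 0: top cell = '.' → open
col 1: top cell = 'X' → FULL
col 2: top cell = '.' → open
col 3: top cell = '.' → open
col 4: top cell = '.' → open
col 5: top cell = '.' → open

Answer: 0,2,3,4,5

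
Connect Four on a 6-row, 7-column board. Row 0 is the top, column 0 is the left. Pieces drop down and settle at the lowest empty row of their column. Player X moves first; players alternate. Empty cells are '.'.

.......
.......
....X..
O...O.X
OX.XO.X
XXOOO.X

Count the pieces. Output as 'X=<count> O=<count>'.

X=8 O=7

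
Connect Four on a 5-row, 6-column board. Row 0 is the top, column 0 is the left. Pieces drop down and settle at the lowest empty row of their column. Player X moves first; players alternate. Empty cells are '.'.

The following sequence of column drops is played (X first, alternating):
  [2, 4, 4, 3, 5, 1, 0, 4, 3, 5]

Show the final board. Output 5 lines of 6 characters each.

Move 1: X drops in col 2, lands at row 4
Move 2: O drops in col 4, lands at row 4
Move 3: X drops in col 4, lands at row 3
Move 4: O drops in col 3, lands at row 4
Move 5: X drops in col 5, lands at row 4
Move 6: O drops in col 1, lands at row 4
Move 7: X drops in col 0, lands at row 4
Move 8: O drops in col 4, lands at row 2
Move 9: X drops in col 3, lands at row 3
Move 10: O drops in col 5, lands at row 3

Answer: ......
......
....O.
...XXO
XOXOOX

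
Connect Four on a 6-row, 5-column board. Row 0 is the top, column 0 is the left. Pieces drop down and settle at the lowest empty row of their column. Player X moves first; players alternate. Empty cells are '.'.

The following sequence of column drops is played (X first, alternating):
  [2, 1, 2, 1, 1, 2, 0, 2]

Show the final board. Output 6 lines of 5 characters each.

Answer: .....
.....
..O..
.XO..
.OX..
XOX..

Derivation:
Move 1: X drops in col 2, lands at row 5
Move 2: O drops in col 1, lands at row 5
Move 3: X drops in col 2, lands at row 4
Move 4: O drops in col 1, lands at row 4
Move 5: X drops in col 1, lands at row 3
Move 6: O drops in col 2, lands at row 3
Move 7: X drops in col 0, lands at row 5
Move 8: O drops in col 2, lands at row 2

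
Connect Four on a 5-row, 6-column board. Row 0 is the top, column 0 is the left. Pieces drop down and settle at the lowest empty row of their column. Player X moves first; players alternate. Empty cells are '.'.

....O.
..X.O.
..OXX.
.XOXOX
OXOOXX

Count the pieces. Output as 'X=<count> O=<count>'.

X=9 O=8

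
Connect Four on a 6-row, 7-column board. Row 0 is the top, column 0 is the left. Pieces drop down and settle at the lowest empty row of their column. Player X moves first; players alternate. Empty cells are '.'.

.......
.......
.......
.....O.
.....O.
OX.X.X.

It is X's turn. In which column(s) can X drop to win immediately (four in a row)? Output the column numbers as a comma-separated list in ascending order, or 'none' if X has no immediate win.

col 0: drop X → no win
col 1: drop X → no win
col 2: drop X → no win
col 3: drop X → no win
col 4: drop X → no win
col 5: drop X → no win
col 6: drop X → no win

Answer: none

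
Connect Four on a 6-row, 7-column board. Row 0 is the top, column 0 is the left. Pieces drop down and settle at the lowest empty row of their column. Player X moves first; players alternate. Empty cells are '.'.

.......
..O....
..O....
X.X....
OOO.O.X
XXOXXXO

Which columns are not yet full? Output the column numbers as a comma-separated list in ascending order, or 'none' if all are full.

col 0: top cell = '.' → open
col 1: top cell = '.' → open
col 2: top cell = '.' → open
col 3: top cell = '.' → open
col 4: top cell = '.' → open
col 5: top cell = '.' → open
col 6: top cell = '.' → open

Answer: 0,1,2,3,4,5,6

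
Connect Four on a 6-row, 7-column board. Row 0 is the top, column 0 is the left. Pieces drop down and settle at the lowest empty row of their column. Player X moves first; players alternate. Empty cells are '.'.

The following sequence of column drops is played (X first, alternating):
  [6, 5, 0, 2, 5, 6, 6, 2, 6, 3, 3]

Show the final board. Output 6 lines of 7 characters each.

Answer: .......
.......
......X
......X
..OX.XO
X.OO.OX

Derivation:
Move 1: X drops in col 6, lands at row 5
Move 2: O drops in col 5, lands at row 5
Move 3: X drops in col 0, lands at row 5
Move 4: O drops in col 2, lands at row 5
Move 5: X drops in col 5, lands at row 4
Move 6: O drops in col 6, lands at row 4
Move 7: X drops in col 6, lands at row 3
Move 8: O drops in col 2, lands at row 4
Move 9: X drops in col 6, lands at row 2
Move 10: O drops in col 3, lands at row 5
Move 11: X drops in col 3, lands at row 4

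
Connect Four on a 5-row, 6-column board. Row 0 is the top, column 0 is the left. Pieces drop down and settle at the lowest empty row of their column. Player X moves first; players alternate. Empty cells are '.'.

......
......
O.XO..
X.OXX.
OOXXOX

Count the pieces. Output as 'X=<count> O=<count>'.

X=7 O=6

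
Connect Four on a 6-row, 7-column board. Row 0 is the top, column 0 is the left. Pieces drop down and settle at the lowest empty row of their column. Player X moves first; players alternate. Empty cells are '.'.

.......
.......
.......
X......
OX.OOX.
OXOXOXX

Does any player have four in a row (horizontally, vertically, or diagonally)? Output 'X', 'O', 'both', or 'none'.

none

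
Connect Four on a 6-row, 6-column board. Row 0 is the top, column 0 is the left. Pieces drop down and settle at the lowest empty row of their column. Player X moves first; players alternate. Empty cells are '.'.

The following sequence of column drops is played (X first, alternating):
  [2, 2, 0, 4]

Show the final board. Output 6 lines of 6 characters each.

Move 1: X drops in col 2, lands at row 5
Move 2: O drops in col 2, lands at row 4
Move 3: X drops in col 0, lands at row 5
Move 4: O drops in col 4, lands at row 5

Answer: ......
......
......
......
..O...
X.X.O.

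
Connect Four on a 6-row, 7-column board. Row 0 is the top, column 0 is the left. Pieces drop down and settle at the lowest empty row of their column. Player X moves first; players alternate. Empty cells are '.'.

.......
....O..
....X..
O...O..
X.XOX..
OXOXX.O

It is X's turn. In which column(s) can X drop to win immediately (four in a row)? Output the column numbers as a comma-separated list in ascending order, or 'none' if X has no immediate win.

Answer: 3

Derivation:
col 0: drop X → no win
col 1: drop X → no win
col 2: drop X → no win
col 3: drop X → WIN!
col 4: drop X → no win
col 5: drop X → no win
col 6: drop X → no win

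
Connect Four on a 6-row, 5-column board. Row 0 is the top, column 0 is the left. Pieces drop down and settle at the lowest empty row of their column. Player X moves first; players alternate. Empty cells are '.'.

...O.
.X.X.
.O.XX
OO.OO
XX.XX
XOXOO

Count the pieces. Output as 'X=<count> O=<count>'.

X=10 O=9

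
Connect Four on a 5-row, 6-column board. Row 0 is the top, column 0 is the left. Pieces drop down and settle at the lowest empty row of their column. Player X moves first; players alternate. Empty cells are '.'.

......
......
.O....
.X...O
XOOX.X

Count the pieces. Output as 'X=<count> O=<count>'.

X=4 O=4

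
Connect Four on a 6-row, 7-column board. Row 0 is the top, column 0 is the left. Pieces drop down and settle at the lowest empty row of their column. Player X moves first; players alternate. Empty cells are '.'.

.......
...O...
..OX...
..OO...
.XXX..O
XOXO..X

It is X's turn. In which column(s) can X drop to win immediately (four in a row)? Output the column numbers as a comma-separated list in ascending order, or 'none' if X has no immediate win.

Answer: 0

Derivation:
col 0: drop X → WIN!
col 1: drop X → no win
col 2: drop X → no win
col 3: drop X → no win
col 4: drop X → no win
col 5: drop X → no win
col 6: drop X → no win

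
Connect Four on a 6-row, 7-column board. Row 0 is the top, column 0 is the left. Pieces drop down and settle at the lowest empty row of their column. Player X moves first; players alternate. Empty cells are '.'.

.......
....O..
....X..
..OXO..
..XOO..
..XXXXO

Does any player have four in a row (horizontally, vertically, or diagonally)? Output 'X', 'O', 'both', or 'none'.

X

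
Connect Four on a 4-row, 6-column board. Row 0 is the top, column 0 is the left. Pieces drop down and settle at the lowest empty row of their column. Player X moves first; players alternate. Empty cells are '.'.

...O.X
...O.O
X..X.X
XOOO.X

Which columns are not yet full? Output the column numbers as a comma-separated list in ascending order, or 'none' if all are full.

Answer: 0,1,2,4

Derivation:
col 0: top cell = '.' → open
col 1: top cell = '.' → open
col 2: top cell = '.' → open
col 3: top cell = 'O' → FULL
col 4: top cell = '.' → open
col 5: top cell = 'X' → FULL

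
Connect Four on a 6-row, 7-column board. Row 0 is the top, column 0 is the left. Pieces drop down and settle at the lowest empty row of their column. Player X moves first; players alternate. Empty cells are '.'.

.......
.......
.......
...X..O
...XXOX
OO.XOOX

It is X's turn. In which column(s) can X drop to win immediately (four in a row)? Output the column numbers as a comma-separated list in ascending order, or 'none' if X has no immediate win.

col 0: drop X → no win
col 1: drop X → no win
col 2: drop X → no win
col 3: drop X → WIN!
col 4: drop X → no win
col 5: drop X → no win
col 6: drop X → no win

Answer: 3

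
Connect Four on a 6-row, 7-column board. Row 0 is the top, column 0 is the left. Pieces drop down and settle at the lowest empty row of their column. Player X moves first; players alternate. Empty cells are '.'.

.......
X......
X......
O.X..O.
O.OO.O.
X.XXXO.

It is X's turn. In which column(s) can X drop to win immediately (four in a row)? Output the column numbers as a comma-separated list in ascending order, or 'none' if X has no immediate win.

Answer: 1

Derivation:
col 0: drop X → no win
col 1: drop X → WIN!
col 2: drop X → no win
col 3: drop X → no win
col 4: drop X → no win
col 5: drop X → no win
col 6: drop X → no win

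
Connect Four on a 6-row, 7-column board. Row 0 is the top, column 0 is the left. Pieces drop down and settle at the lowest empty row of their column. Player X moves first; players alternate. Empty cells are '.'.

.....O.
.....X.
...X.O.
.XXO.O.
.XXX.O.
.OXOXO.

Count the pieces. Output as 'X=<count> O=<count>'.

X=9 O=8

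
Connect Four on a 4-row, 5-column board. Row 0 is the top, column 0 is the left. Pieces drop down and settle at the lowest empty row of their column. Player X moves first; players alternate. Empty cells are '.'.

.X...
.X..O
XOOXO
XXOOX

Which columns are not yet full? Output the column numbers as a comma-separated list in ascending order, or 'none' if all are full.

Answer: 0,2,3,4

Derivation:
col 0: top cell = '.' → open
col 1: top cell = 'X' → FULL
col 2: top cell = '.' → open
col 3: top cell = '.' → open
col 4: top cell = '.' → open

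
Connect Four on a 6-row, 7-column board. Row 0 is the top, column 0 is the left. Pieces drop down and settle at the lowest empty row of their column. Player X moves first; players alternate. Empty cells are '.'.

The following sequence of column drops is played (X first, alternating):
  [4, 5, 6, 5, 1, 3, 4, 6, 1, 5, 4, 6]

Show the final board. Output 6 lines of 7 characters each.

Answer: .......
.......
.......
....XOO
.X..XOO
.X.OXOX

Derivation:
Move 1: X drops in col 4, lands at row 5
Move 2: O drops in col 5, lands at row 5
Move 3: X drops in col 6, lands at row 5
Move 4: O drops in col 5, lands at row 4
Move 5: X drops in col 1, lands at row 5
Move 6: O drops in col 3, lands at row 5
Move 7: X drops in col 4, lands at row 4
Move 8: O drops in col 6, lands at row 4
Move 9: X drops in col 1, lands at row 4
Move 10: O drops in col 5, lands at row 3
Move 11: X drops in col 4, lands at row 3
Move 12: O drops in col 6, lands at row 3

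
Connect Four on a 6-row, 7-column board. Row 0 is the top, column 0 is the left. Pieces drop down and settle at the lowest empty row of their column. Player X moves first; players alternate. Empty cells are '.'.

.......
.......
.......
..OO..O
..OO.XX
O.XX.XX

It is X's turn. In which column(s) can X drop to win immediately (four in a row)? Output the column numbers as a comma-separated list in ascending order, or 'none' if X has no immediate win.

Answer: 4

Derivation:
col 0: drop X → no win
col 1: drop X → no win
col 2: drop X → no win
col 3: drop X → no win
col 4: drop X → WIN!
col 5: drop X → no win
col 6: drop X → no win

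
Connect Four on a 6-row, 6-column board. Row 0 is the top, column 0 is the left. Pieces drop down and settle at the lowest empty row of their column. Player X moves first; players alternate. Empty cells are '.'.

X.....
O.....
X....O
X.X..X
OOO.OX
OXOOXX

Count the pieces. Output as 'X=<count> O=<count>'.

X=9 O=9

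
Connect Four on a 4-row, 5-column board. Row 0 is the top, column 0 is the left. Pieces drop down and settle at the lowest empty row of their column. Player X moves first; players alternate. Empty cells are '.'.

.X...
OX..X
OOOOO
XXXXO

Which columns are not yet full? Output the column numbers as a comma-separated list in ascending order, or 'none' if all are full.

Answer: 0,2,3,4

Derivation:
col 0: top cell = '.' → open
col 1: top cell = 'X' → FULL
col 2: top cell = '.' → open
col 3: top cell = '.' → open
col 4: top cell = '.' → open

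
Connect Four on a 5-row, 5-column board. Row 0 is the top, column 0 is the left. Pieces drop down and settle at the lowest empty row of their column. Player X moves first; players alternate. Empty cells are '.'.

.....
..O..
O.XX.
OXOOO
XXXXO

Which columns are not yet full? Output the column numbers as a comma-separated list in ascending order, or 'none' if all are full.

col 0: top cell = '.' → open
col 1: top cell = '.' → open
col 2: top cell = '.' → open
col 3: top cell = '.' → open
col 4: top cell = '.' → open

Answer: 0,1,2,3,4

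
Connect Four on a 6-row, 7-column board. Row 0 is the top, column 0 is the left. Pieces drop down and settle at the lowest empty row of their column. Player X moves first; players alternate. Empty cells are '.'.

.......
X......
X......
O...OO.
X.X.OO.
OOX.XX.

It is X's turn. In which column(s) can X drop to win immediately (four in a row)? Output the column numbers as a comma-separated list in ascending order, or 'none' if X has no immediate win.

col 0: drop X → no win
col 1: drop X → no win
col 2: drop X → no win
col 3: drop X → WIN!
col 4: drop X → no win
col 5: drop X → no win
col 6: drop X → no win

Answer: 3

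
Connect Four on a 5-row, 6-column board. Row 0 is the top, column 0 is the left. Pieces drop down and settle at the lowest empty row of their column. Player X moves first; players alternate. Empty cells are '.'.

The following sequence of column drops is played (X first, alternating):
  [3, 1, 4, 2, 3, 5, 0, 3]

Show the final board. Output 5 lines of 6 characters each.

Answer: ......
......
...O..
...X..
XOOXXO

Derivation:
Move 1: X drops in col 3, lands at row 4
Move 2: O drops in col 1, lands at row 4
Move 3: X drops in col 4, lands at row 4
Move 4: O drops in col 2, lands at row 4
Move 5: X drops in col 3, lands at row 3
Move 6: O drops in col 5, lands at row 4
Move 7: X drops in col 0, lands at row 4
Move 8: O drops in col 3, lands at row 2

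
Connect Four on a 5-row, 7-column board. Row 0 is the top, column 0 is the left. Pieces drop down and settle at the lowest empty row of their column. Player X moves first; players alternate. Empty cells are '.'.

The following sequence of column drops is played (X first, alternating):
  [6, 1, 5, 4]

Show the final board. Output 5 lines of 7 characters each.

Answer: .......
.......
.......
.......
.O..OXX

Derivation:
Move 1: X drops in col 6, lands at row 4
Move 2: O drops in col 1, lands at row 4
Move 3: X drops in col 5, lands at row 4
Move 4: O drops in col 4, lands at row 4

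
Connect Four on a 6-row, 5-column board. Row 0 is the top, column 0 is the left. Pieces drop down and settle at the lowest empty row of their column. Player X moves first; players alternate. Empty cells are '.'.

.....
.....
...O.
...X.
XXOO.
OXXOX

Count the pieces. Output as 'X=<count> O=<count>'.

X=6 O=5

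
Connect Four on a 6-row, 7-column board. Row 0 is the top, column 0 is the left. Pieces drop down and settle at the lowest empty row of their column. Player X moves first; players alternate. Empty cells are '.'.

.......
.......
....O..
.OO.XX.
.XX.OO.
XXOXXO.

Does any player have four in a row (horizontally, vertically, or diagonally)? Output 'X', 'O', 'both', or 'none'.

none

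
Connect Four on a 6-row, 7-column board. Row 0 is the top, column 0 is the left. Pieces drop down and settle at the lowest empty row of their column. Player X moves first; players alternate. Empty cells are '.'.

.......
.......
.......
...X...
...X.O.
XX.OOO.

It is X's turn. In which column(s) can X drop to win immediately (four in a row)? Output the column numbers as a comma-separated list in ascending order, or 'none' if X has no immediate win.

col 0: drop X → no win
col 1: drop X → no win
col 2: drop X → no win
col 3: drop X → no win
col 4: drop X → no win
col 5: drop X → no win
col 6: drop X → no win

Answer: none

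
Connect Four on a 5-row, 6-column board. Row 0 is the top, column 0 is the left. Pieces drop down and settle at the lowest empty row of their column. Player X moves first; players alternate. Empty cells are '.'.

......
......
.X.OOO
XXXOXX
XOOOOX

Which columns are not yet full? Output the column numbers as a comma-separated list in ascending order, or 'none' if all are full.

Answer: 0,1,2,3,4,5

Derivation:
col 0: top cell = '.' → open
col 1: top cell = '.' → open
col 2: top cell = '.' → open
col 3: top cell = '.' → open
col 4: top cell = '.' → open
col 5: top cell = '.' → open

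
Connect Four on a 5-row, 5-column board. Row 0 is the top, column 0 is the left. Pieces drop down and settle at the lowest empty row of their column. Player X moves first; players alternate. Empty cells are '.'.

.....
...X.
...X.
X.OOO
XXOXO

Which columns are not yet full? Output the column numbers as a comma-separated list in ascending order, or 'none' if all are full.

Answer: 0,1,2,3,4

Derivation:
col 0: top cell = '.' → open
col 1: top cell = '.' → open
col 2: top cell = '.' → open
col 3: top cell = '.' → open
col 4: top cell = '.' → open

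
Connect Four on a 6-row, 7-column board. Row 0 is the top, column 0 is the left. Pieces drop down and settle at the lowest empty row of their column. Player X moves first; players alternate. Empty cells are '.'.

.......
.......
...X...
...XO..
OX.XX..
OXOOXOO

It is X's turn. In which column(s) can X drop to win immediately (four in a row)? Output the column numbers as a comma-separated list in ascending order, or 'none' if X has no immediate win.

Answer: 2,3

Derivation:
col 0: drop X → no win
col 1: drop X → no win
col 2: drop X → WIN!
col 3: drop X → WIN!
col 4: drop X → no win
col 5: drop X → no win
col 6: drop X → no win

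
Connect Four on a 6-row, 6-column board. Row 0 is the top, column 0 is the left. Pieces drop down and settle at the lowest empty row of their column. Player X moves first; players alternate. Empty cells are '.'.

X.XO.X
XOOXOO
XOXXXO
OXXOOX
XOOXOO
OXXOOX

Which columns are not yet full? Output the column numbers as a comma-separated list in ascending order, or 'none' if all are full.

Answer: 1,4

Derivation:
col 0: top cell = 'X' → FULL
col 1: top cell = '.' → open
col 2: top cell = 'X' → FULL
col 3: top cell = 'O' → FULL
col 4: top cell = '.' → open
col 5: top cell = 'X' → FULL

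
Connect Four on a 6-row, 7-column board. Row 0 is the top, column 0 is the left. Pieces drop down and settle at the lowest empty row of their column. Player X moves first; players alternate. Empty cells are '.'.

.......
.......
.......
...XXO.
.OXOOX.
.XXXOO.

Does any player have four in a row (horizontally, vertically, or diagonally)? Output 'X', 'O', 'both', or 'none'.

none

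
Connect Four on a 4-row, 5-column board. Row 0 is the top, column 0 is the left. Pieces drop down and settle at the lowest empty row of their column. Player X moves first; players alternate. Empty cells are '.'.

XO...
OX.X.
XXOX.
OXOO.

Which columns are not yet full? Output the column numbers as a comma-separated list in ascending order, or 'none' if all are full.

col 0: top cell = 'X' → FULL
col 1: top cell = 'O' → FULL
col 2: top cell = '.' → open
col 3: top cell = '.' → open
col 4: top cell = '.' → open

Answer: 2,3,4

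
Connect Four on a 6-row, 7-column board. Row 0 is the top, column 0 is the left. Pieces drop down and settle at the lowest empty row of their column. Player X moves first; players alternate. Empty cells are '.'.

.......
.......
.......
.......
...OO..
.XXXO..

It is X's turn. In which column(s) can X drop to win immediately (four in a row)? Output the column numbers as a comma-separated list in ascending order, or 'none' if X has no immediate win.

col 0: drop X → WIN!
col 1: drop X → no win
col 2: drop X → no win
col 3: drop X → no win
col 4: drop X → no win
col 5: drop X → no win
col 6: drop X → no win

Answer: 0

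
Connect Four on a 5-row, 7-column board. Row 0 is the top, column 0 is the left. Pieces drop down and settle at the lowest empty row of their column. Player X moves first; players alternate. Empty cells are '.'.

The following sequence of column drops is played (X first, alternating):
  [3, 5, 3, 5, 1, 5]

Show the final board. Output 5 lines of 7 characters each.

Answer: .......
.......
.....O.
...X.O.
.X.X.O.

Derivation:
Move 1: X drops in col 3, lands at row 4
Move 2: O drops in col 5, lands at row 4
Move 3: X drops in col 3, lands at row 3
Move 4: O drops in col 5, lands at row 3
Move 5: X drops in col 1, lands at row 4
Move 6: O drops in col 5, lands at row 2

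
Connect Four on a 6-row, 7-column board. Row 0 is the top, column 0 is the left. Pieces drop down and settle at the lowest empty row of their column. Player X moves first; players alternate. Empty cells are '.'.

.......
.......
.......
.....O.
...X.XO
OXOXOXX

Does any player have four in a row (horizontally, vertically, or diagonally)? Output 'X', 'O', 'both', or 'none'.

none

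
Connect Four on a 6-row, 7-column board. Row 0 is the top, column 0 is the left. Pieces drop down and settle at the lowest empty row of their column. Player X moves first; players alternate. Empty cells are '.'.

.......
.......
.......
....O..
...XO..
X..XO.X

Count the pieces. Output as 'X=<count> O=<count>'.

X=4 O=3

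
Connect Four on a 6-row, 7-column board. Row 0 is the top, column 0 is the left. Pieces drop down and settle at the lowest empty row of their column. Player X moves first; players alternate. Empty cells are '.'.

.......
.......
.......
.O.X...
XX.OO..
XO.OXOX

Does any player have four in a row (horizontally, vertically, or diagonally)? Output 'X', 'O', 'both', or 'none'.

none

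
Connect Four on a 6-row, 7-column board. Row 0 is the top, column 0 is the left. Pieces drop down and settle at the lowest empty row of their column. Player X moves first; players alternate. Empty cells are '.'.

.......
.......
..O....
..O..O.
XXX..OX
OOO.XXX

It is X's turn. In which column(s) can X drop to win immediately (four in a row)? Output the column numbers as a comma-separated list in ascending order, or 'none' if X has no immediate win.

Answer: 3

Derivation:
col 0: drop X → no win
col 1: drop X → no win
col 2: drop X → no win
col 3: drop X → WIN!
col 4: drop X → no win
col 5: drop X → no win
col 6: drop X → no win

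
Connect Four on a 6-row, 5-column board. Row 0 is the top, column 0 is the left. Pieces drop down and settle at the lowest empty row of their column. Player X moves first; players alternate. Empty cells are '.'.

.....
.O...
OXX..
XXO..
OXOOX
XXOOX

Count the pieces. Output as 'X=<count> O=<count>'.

X=9 O=8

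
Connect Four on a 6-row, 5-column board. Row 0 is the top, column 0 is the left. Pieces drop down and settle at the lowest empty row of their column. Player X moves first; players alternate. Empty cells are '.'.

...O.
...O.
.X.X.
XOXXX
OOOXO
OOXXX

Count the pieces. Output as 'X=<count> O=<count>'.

X=10 O=9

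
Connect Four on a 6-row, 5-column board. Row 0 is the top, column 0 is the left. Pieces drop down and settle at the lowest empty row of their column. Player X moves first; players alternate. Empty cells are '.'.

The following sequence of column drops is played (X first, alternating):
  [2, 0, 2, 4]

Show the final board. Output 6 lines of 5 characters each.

Move 1: X drops in col 2, lands at row 5
Move 2: O drops in col 0, lands at row 5
Move 3: X drops in col 2, lands at row 4
Move 4: O drops in col 4, lands at row 5

Answer: .....
.....
.....
.....
..X..
O.X.O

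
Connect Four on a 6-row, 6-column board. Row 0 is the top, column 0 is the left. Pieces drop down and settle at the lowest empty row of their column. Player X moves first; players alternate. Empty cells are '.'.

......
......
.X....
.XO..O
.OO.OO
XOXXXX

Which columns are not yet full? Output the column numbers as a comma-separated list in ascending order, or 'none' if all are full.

Answer: 0,1,2,3,4,5

Derivation:
col 0: top cell = '.' → open
col 1: top cell = '.' → open
col 2: top cell = '.' → open
col 3: top cell = '.' → open
col 4: top cell = '.' → open
col 5: top cell = '.' → open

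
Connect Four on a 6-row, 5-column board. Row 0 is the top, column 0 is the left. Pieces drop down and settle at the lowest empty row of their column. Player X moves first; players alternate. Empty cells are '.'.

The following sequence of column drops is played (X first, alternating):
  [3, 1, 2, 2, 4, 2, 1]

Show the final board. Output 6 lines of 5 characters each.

Move 1: X drops in col 3, lands at row 5
Move 2: O drops in col 1, lands at row 5
Move 3: X drops in col 2, lands at row 5
Move 4: O drops in col 2, lands at row 4
Move 5: X drops in col 4, lands at row 5
Move 6: O drops in col 2, lands at row 3
Move 7: X drops in col 1, lands at row 4

Answer: .....
.....
.....
..O..
.XO..
.OXXX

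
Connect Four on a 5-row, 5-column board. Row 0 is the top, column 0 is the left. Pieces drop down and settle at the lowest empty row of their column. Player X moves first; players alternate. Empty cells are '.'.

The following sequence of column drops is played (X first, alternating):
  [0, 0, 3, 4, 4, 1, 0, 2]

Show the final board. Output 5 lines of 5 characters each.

Move 1: X drops in col 0, lands at row 4
Move 2: O drops in col 0, lands at row 3
Move 3: X drops in col 3, lands at row 4
Move 4: O drops in col 4, lands at row 4
Move 5: X drops in col 4, lands at row 3
Move 6: O drops in col 1, lands at row 4
Move 7: X drops in col 0, lands at row 2
Move 8: O drops in col 2, lands at row 4

Answer: .....
.....
X....
O...X
XOOXO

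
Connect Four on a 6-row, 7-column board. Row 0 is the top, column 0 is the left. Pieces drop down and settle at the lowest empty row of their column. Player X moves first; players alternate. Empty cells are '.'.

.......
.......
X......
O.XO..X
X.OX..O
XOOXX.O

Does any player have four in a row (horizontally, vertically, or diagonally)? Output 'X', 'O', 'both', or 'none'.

none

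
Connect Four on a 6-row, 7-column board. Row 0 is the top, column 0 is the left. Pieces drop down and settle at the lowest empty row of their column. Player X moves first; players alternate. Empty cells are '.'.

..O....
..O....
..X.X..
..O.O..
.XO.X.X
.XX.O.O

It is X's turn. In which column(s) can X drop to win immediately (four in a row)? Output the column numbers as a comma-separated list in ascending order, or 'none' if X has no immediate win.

col 0: drop X → no win
col 1: drop X → no win
col 3: drop X → no win
col 4: drop X → no win
col 5: drop X → no win
col 6: drop X → no win

Answer: none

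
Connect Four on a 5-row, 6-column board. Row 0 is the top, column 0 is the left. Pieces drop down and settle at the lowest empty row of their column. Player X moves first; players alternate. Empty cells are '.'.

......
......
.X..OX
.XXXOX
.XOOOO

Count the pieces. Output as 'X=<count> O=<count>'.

X=7 O=6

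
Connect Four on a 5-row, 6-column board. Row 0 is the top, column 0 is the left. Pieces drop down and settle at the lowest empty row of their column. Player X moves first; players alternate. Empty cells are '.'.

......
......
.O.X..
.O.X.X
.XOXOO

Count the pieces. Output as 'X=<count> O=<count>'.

X=5 O=5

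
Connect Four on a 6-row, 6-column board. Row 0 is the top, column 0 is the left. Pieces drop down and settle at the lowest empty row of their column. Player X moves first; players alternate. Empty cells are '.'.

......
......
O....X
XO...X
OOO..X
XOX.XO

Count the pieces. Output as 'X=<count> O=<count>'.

X=7 O=7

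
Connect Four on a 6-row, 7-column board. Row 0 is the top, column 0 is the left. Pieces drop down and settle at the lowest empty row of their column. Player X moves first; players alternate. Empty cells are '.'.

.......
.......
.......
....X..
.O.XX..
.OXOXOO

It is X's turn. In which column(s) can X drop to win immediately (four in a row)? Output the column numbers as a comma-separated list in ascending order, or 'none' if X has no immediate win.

col 0: drop X → no win
col 1: drop X → no win
col 2: drop X → no win
col 3: drop X → no win
col 4: drop X → WIN!
col 5: drop X → no win
col 6: drop X → no win

Answer: 4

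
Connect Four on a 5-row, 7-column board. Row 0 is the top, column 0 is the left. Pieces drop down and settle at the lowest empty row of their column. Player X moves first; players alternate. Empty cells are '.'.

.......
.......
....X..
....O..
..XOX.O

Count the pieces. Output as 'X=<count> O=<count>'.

X=3 O=3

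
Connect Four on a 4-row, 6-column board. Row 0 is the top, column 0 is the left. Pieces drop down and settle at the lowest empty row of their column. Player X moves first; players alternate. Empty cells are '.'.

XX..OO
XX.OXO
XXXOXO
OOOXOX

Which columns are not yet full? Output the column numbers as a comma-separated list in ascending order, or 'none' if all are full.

Answer: 2,3

Derivation:
col 0: top cell = 'X' → FULL
col 1: top cell = 'X' → FULL
col 2: top cell = '.' → open
col 3: top cell = '.' → open
col 4: top cell = 'O' → FULL
col 5: top cell = 'O' → FULL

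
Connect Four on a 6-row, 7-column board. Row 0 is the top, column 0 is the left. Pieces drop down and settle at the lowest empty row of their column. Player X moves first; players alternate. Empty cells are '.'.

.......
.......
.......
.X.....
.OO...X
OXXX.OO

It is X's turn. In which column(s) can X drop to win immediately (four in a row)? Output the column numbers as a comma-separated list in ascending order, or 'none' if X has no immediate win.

col 0: drop X → no win
col 1: drop X → no win
col 2: drop X → no win
col 3: drop X → no win
col 4: drop X → WIN!
col 5: drop X → no win
col 6: drop X → no win

Answer: 4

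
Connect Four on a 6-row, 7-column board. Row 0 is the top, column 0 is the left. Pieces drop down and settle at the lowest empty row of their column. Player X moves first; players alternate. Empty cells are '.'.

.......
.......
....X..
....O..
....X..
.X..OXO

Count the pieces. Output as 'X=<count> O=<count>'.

X=4 O=3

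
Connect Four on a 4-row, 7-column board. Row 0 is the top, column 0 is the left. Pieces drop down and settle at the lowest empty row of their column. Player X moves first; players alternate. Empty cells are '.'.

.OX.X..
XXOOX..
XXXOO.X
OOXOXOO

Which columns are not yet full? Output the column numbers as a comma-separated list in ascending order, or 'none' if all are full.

col 0: top cell = '.' → open
col 1: top cell = 'O' → FULL
col 2: top cell = 'X' → FULL
col 3: top cell = '.' → open
col 4: top cell = 'X' → FULL
col 5: top cell = '.' → open
col 6: top cell = '.' → open

Answer: 0,3,5,6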